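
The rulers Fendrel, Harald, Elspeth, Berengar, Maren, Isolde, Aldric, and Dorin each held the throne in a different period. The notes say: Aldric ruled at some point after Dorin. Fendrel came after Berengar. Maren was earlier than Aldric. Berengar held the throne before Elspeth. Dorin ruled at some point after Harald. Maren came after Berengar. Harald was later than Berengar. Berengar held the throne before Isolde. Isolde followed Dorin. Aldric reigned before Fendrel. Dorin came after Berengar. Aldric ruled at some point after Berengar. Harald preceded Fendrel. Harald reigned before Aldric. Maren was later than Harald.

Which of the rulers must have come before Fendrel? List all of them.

Directly stated before Fendrel: Aldric, Berengar, and Harald.
Dorin reaches Fendrel via Dorin → Aldric → Fendrel.
Maren reaches Fendrel via Maren → Aldric → Fendrel.
No chain forces Elspeth (or any of the others) ahead of Fendrel.

Aldric, Berengar, Dorin, Harald, Maren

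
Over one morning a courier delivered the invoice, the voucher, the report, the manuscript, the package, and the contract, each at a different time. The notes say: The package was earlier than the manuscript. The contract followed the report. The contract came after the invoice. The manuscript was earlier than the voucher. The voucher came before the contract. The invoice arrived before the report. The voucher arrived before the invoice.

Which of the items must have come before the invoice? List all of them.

Directly stated before the invoice: the voucher.
The manuscript reaches the invoice via the manuscript → the voucher → the invoice.
The package reaches the invoice via the package → the manuscript → the voucher → the invoice.

the manuscript, the package, the voucher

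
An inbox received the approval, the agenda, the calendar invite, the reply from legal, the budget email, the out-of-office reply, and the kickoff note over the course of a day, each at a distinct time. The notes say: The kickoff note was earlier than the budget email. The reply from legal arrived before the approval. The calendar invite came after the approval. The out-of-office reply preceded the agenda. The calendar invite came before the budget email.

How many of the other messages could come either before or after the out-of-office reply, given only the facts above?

Forced after the out-of-office reply: the agenda.
That leaves the approval, the budget email, the calendar invite, the kickoff note, and the reply from legal with no forced order relative to the out-of-office reply — 5.

5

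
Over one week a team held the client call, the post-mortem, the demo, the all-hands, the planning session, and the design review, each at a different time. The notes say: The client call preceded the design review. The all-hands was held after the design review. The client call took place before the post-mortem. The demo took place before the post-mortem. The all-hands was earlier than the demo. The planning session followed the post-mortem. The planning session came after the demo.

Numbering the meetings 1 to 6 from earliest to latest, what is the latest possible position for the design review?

The design review must come before the all-hands, the demo, the planning session, and the post-mortem — 4 meetings forced after it.
Everything else can be placed before the design review in some valid order, so the design review can sit as late as position 6 − 4 = 2.

2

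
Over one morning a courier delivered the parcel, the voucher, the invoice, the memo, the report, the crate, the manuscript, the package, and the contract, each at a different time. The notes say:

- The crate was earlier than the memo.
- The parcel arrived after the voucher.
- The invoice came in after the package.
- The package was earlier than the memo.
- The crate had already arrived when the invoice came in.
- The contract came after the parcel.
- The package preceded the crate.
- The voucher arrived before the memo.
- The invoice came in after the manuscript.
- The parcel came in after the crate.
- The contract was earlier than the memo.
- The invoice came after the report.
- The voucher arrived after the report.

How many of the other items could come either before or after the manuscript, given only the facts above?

Forced after the manuscript: the invoice.
That leaves the contract, the crate, the memo, the package, the parcel, the report, and the voucher with no forced order relative to the manuscript — 7.

7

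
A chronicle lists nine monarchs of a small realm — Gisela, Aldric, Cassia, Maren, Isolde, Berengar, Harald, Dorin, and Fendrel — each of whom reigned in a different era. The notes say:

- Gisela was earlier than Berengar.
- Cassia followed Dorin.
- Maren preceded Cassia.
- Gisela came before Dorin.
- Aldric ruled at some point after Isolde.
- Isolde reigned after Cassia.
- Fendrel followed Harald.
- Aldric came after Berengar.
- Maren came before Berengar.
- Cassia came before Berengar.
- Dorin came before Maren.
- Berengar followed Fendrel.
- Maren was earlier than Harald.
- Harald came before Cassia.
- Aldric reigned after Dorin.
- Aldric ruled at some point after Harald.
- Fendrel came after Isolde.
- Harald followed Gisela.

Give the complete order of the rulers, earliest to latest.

The constraints fix every adjacent pair, so only one ordering works:
Gisela → Dorin → Maren → Harald → Cassia → Isolde → Fendrel → Berengar → Aldric.

Gisela, Dorin, Maren, Harald, Cassia, Isolde, Fendrel, Berengar, Aldric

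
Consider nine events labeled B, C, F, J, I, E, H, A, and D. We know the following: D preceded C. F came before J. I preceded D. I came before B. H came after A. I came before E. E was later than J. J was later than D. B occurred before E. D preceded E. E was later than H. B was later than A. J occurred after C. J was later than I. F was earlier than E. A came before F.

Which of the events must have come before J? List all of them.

A, C, D, F, I

Directly stated before J: C, D, F, and I.
A reaches J via A → F → J.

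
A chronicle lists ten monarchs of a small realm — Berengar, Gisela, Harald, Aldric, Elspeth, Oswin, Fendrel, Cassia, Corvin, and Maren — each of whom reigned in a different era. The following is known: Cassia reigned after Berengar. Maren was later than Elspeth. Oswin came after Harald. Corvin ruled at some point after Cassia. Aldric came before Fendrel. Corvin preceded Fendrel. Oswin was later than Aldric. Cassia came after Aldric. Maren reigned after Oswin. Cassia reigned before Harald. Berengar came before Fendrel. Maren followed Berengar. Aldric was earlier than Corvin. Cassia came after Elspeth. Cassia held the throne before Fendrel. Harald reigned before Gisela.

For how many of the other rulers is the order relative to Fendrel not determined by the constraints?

4

Forced before Fendrel: Aldric, Berengar, Cassia, Corvin, and Elspeth.
That leaves Gisela, Harald, Maren, and Oswin with no forced order relative to Fendrel — 4.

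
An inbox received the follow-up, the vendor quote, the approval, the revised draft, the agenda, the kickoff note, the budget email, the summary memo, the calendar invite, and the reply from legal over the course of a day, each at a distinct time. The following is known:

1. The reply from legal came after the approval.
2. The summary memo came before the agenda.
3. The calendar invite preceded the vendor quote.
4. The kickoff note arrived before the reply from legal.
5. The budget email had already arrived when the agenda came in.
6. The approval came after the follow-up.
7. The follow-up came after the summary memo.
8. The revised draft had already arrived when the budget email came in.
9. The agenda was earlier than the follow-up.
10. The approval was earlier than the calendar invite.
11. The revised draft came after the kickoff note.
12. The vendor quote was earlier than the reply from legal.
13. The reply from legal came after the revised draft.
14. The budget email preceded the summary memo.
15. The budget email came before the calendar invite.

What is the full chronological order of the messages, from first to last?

the kickoff note, the revised draft, the budget email, the summary memo, the agenda, the follow-up, the approval, the calendar invite, the vendor quote, the reply from legal

The constraints fix every adjacent pair, so only one ordering works:
the kickoff note → the revised draft → the budget email → the summary memo → the agenda → the follow-up → the approval → the calendar invite → the vendor quote → the reply from legal.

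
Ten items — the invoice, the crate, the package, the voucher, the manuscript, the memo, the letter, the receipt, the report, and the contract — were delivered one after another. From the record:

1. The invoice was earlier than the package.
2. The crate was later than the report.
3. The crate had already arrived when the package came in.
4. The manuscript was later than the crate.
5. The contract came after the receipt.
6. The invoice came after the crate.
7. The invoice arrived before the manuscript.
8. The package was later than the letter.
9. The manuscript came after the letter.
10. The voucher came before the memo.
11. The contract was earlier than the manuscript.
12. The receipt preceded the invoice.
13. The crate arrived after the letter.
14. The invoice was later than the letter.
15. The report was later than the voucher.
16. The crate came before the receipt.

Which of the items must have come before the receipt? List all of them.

the crate, the letter, the report, the voucher

Directly stated before the receipt: the crate.
The letter reaches the receipt via the letter → the crate → the receipt.
The report reaches the receipt via the report → the crate → the receipt.
The voucher reaches the receipt via the voucher → the report → the crate → the receipt.
No chain forces the invoice (or any of the others) ahead of the receipt.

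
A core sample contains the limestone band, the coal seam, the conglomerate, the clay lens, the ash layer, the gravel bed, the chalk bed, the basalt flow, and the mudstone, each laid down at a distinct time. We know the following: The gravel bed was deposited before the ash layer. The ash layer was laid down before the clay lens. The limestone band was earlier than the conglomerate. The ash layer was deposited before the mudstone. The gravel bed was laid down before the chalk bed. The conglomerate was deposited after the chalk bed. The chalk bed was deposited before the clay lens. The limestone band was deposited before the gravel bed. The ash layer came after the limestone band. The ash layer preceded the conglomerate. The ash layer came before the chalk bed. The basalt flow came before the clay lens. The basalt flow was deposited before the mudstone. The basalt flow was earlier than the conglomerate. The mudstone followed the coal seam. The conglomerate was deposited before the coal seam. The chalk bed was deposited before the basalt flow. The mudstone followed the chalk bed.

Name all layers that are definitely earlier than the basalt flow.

Directly stated before the basalt flow: the chalk bed.
The ash layer reaches the basalt flow via the ash layer → the chalk bed → the basalt flow.
The gravel bed reaches the basalt flow via the gravel bed → the chalk bed → the basalt flow.
The limestone band reaches the basalt flow via the limestone band → the gravel bed → the chalk bed → the basalt flow.
No chain forces the clay lens (or any of the others) ahead of the basalt flow.

the ash layer, the chalk bed, the gravel bed, the limestone band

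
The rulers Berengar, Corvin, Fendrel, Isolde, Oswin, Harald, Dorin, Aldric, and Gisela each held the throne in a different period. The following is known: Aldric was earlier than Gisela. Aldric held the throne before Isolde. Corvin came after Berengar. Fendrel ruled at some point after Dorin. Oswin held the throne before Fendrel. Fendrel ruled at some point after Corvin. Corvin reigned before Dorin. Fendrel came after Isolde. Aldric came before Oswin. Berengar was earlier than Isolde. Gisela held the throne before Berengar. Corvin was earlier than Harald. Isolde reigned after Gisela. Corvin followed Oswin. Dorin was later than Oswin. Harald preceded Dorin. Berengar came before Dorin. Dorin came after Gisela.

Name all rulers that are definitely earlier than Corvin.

Directly stated before Corvin: Berengar and Oswin.
Aldric reaches Corvin via Aldric → Oswin → Corvin.
Gisela reaches Corvin via Gisela → Berengar → Corvin.
No chain forces Isolde (or any of the others) ahead of Corvin.

Aldric, Berengar, Gisela, Oswin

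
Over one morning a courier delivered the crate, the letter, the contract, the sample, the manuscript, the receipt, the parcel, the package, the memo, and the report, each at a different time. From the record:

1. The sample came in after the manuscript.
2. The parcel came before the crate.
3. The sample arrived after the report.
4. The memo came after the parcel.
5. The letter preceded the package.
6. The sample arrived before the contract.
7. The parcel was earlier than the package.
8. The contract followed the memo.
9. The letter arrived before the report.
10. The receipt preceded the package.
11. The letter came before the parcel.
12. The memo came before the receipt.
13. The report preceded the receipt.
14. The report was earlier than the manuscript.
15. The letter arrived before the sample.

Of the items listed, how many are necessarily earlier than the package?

Directly stated before the package: the letter, the parcel, and the receipt.
The memo reaches the package via the memo → the receipt → the package.
The report reaches the package via the report → the receipt → the package.
That's the letter, the memo, the parcel, the receipt, and the report — 5 in all.

5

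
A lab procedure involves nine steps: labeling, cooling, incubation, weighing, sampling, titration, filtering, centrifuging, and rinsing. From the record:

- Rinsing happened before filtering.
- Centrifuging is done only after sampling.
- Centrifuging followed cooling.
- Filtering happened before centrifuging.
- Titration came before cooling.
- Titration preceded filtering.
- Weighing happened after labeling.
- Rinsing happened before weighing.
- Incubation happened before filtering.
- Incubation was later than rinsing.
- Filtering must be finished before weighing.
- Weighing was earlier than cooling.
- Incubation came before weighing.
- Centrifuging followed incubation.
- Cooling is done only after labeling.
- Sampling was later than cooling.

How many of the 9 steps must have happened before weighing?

Directly stated before weighing: filtering, incubation, labeling, and rinsing.
Titration reaches weighing via titration → filtering → weighing.
No chain forces centrifuging (or any of the others) ahead of weighing.
That's filtering, incubation, labeling, rinsing, and titration — 5 in all.

5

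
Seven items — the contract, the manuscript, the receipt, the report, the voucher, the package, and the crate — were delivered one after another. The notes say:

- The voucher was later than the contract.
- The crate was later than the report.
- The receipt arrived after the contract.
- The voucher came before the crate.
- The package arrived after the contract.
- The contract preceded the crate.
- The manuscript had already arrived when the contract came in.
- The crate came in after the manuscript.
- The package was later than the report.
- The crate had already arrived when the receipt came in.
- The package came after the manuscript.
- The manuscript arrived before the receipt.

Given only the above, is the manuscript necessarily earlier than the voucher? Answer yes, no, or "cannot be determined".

Chain the constraints: the manuscript → the contract → the voucher. Each link is directly stated, so the manuscript comes before the voucher.

yes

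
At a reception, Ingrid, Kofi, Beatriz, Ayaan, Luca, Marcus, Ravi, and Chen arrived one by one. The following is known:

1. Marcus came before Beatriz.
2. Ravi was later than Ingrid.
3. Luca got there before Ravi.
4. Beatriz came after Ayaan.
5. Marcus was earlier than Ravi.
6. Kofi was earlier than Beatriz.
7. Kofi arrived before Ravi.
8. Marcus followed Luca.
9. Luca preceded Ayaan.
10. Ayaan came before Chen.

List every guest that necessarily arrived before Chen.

Ayaan, Luca

Directly stated before Chen: Ayaan.
Luca reaches Chen via Luca → Ayaan → Chen.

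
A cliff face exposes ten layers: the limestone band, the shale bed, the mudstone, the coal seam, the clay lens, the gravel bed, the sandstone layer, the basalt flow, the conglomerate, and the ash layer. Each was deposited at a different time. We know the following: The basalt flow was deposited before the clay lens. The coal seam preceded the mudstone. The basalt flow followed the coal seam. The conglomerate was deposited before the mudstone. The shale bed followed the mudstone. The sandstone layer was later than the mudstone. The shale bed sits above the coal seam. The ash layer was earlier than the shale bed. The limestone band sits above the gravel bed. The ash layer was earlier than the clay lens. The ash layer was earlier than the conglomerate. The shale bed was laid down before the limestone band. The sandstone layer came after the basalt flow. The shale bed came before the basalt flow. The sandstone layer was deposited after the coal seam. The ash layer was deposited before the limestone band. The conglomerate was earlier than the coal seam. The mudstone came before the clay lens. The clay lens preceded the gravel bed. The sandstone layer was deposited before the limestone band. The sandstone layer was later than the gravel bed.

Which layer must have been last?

the limestone band

Every other layer has a chain of constraints placing it before the limestone band, so the limestone band is last.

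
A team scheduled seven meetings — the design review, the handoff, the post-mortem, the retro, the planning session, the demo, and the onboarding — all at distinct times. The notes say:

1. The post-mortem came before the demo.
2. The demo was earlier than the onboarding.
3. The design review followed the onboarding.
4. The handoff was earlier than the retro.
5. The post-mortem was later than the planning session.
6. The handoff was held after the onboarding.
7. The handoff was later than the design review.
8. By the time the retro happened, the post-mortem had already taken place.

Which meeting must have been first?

The planning session has a chain of constraints placing it before every other meeting, so the planning session must be first.

the planning session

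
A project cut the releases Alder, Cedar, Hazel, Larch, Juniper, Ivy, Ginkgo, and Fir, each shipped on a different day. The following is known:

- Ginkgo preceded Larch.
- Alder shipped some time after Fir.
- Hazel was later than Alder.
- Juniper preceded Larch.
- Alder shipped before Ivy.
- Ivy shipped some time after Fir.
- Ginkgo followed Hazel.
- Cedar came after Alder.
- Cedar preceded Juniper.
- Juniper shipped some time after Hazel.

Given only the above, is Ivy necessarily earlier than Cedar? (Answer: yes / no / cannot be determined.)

cannot be determined

No chain of stated constraints runs from Ivy to Cedar, and none runs from Cedar to Ivy either.
So the relative order of Ivy and Cedar is not fixed by the given facts.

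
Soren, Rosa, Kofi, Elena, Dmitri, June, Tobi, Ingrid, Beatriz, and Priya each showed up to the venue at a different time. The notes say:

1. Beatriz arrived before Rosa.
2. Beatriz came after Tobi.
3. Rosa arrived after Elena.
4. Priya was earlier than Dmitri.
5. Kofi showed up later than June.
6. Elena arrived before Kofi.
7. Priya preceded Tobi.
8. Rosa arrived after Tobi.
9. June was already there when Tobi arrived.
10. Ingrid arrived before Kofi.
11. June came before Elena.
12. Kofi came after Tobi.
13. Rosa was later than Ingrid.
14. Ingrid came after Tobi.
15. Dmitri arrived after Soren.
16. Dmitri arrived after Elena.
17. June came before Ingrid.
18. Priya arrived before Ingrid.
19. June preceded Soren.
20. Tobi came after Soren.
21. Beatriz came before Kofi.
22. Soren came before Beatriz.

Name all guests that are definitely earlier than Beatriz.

Directly stated before Beatriz: Soren and Tobi.
June reaches Beatriz via June → Soren → Beatriz.
Priya reaches Beatriz via Priya → Tobi → Beatriz.
No chain forces Kofi (or any of the others) ahead of Beatriz.

June, Priya, Soren, Tobi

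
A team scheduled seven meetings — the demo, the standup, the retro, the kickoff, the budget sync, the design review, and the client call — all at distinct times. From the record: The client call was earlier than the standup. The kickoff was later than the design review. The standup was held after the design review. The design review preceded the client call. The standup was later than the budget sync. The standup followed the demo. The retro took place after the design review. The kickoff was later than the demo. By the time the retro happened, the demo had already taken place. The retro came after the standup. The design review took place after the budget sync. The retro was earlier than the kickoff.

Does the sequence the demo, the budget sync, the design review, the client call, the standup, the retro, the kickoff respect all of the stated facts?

yes

Check each stated constraint against the proposed order — e.g. the demo is ahead of the retro; the demo is ahead of the kickoff. Every pair is in the required order; nothing is violated.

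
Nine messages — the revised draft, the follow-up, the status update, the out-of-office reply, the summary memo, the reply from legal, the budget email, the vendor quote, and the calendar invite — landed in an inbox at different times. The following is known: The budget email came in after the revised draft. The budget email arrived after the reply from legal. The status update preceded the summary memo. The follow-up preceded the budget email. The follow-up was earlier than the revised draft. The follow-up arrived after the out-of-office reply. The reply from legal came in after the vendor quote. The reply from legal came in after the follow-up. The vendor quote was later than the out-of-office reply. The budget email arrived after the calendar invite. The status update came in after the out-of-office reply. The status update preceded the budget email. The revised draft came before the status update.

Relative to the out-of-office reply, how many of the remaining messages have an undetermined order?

1

Forced after the out-of-office reply: the budget email, the follow-up, the reply from legal, the revised draft, the status update, the summary memo, and the vendor quote.
That leaves the calendar invite with no forced order relative to the out-of-office reply — 1.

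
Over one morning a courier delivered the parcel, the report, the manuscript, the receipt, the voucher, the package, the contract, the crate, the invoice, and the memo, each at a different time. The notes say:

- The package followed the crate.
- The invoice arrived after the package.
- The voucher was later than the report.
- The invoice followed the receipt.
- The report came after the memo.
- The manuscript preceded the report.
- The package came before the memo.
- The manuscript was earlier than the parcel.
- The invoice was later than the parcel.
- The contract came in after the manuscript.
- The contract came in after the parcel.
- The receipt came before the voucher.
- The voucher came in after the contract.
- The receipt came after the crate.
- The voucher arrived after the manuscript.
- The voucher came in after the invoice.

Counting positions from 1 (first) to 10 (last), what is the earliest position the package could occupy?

2

The crate must come before the package — 1 forced predecessor.
Nothing else is forced ahead of the package, so its earliest slot is position 1 + 1 = 2.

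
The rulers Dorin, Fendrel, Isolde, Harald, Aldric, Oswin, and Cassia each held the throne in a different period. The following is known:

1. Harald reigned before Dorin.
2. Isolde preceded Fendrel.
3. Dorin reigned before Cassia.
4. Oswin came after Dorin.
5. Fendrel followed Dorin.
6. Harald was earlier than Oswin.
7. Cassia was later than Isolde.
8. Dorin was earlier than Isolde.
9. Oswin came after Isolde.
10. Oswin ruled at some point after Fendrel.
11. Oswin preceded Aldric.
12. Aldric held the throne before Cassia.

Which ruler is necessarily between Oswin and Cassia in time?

Tracing the constraints gives Oswin → Aldric → Cassia, so Aldric sits after Oswin and before Cassia.
No other ruler is forced both after Oswin and before Cassia.

Aldric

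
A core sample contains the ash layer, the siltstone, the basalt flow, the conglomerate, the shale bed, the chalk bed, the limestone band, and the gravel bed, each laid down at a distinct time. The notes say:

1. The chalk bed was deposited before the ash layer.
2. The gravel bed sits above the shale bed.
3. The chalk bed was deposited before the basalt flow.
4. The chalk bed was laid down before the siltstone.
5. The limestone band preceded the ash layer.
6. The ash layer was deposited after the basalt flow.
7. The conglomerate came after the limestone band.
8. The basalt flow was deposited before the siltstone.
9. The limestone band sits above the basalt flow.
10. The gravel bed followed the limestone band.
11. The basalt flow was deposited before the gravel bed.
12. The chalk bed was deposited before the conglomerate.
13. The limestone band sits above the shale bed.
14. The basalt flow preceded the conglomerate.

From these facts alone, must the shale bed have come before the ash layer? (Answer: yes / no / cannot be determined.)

yes

Chain the constraints: the shale bed → the limestone band → the ash layer. Each link is directly stated, so the shale bed comes before the ash layer.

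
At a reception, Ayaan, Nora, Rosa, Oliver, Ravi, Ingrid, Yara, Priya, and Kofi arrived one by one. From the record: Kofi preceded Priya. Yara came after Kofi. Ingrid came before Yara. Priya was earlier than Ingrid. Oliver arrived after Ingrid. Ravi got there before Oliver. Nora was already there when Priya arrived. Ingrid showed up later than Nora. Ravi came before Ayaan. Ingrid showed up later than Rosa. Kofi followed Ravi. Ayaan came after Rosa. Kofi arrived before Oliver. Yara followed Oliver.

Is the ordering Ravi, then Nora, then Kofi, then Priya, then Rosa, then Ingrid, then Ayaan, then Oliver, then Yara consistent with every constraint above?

yes

Check each stated constraint against the proposed order — e.g. Ravi is ahead of Ayaan; Ravi is ahead of Oliver. Every pair is in the required order; nothing is violated.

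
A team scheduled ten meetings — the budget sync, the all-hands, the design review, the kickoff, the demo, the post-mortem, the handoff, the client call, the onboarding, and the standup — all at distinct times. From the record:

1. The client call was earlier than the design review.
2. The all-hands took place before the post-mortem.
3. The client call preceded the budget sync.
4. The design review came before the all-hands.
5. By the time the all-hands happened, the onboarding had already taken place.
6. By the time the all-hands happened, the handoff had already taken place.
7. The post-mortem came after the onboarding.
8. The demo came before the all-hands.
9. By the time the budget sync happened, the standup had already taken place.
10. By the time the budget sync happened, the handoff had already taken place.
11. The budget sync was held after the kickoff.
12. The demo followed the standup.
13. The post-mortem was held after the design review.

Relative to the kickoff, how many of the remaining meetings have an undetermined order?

Forced after the kickoff: the budget sync.
That leaves the all-hands, the client call, the demo, the design review, the handoff, the onboarding, the post-mortem, and the standup with no forced order relative to the kickoff — 8.

8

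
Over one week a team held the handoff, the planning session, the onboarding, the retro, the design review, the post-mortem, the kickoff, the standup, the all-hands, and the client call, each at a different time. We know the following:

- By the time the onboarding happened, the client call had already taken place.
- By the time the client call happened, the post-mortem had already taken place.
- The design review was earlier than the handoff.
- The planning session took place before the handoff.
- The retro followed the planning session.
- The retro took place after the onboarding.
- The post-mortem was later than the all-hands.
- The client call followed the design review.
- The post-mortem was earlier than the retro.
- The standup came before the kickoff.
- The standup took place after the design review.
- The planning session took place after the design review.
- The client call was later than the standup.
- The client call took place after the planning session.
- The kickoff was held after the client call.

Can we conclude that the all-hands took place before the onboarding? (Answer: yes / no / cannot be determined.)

Chain the constraints: the all-hands → the post-mortem → the client call → the onboarding. Each link is directly stated, so the all-hands comes before the onboarding.

yes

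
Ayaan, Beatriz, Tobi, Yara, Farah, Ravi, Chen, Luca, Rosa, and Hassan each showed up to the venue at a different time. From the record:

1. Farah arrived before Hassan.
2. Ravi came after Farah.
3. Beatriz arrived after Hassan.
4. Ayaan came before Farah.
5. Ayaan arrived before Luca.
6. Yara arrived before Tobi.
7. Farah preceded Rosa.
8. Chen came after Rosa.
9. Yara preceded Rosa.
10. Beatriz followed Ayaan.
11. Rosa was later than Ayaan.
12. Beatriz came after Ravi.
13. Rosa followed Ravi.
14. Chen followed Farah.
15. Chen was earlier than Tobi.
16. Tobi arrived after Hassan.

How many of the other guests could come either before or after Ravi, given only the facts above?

Forced before Ravi: Ayaan and Farah; forced after Ravi: Beatriz, Chen, Rosa, and Tobi.
That leaves Hassan, Luca, and Yara with no forced order relative to Ravi — 3.

3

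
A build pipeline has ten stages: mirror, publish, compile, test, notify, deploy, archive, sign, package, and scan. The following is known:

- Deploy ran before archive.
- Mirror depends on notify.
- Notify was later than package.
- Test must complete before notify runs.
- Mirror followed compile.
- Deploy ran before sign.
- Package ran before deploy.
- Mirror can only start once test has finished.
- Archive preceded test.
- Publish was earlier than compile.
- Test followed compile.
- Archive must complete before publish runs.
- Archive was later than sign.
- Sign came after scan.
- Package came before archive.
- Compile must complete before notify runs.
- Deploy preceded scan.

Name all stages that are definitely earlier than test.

Directly stated before test: archive and compile.
Deploy reaches test via deploy → archive → test.
Package reaches test via package → archive → test.
Publish reaches test via publish → compile → test.
Likewise scan and sign each reach test by chaining the stated constraints.

archive, compile, deploy, package, publish, scan, sign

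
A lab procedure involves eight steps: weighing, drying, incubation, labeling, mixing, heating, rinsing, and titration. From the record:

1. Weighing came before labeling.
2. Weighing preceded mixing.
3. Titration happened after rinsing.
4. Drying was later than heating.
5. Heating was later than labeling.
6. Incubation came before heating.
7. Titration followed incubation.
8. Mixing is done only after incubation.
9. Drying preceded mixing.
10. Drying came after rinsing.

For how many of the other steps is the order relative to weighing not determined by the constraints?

Forced after weighing: drying, heating, labeling, and mixing.
That leaves incubation, rinsing, and titration with no forced order relative to weighing — 3.

3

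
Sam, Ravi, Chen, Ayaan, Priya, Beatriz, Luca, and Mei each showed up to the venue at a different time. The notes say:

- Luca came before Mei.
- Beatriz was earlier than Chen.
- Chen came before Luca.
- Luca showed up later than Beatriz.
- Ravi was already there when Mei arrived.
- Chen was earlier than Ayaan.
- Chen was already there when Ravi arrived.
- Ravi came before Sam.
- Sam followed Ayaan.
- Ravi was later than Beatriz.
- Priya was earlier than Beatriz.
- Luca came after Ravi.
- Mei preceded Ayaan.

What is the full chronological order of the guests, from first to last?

The constraints fix every adjacent pair, so only one ordering works:
Priya → Beatriz → Chen → Ravi → Luca → Mei → Ayaan → Sam.

Priya, Beatriz, Chen, Ravi, Luca, Mei, Ayaan, Sam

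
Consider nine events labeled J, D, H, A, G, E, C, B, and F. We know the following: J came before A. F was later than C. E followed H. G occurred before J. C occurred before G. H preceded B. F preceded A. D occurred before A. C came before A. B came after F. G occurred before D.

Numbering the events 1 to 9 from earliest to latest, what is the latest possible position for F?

7

F must come before A and B — 2 events forced after it.
Everything else can be placed before F in some valid order, so F can sit as late as position 9 − 2 = 7.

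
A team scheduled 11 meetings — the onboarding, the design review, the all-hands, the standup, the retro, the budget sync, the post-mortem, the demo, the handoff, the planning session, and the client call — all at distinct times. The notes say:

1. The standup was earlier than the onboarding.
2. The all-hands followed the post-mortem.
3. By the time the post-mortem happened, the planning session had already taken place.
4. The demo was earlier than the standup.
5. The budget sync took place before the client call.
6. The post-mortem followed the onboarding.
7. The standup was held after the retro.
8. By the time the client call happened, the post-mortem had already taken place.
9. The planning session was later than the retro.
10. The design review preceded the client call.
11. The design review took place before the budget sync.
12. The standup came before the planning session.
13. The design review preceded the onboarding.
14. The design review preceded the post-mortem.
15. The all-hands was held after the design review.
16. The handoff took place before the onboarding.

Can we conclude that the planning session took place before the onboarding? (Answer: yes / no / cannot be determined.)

No chain of stated constraints runs from the planning session to the onboarding, and none runs from the onboarding to the planning session either.
So the relative order of the planning session and the onboarding is not fixed by the given facts.

cannot be determined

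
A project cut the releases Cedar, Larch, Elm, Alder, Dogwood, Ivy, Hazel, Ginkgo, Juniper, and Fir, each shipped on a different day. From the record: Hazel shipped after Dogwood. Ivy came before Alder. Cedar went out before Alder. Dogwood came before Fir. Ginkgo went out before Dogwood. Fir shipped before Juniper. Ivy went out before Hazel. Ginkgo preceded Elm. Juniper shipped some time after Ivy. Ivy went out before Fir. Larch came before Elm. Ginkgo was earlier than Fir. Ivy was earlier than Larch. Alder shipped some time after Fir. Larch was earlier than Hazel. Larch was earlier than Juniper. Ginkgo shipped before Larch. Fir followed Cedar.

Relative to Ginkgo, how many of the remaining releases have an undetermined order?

2

Forced after Ginkgo: Alder, Dogwood, Elm, Fir, Hazel, Juniper, and Larch.
That leaves Cedar and Ivy with no forced order relative to Ginkgo — 2.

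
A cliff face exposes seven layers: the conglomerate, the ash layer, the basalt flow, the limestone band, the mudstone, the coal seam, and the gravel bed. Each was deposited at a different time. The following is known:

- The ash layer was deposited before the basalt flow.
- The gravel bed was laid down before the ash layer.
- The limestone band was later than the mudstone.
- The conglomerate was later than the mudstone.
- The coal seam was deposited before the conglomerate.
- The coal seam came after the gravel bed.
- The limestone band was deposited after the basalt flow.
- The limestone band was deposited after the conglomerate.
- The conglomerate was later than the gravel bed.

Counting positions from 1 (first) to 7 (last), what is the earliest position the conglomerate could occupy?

The coal seam, the gravel bed, and the mudstone must all come before the conglomerate — 3 forced predecessors.
Nothing else is forced ahead of the conglomerate, so its earliest slot is position 3 + 1 = 4.

4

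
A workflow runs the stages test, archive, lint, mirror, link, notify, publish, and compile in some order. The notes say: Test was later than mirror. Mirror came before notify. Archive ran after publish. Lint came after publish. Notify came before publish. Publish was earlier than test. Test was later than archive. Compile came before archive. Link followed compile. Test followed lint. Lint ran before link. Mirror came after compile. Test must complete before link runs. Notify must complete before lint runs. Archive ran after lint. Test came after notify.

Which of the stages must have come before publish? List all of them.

compile, mirror, notify

Directly stated before publish: notify.
Compile reaches publish via compile → mirror → notify → publish.
Mirror reaches publish via mirror → notify → publish.
No chain forces archive (or any of the others) ahead of publish.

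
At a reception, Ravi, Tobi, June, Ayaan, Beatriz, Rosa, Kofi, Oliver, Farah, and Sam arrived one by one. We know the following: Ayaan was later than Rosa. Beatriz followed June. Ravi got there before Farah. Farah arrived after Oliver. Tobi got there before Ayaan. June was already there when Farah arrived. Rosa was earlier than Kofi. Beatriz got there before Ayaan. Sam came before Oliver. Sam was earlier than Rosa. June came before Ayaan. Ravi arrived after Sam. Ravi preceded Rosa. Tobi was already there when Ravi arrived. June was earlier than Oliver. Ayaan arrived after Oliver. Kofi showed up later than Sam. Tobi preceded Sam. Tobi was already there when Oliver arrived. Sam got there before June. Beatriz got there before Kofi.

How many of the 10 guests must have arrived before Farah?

Directly stated before Farah: June, Oliver, and Ravi.
Sam reaches Farah via Sam → June → Farah.
Tobi reaches Farah via Tobi → Ravi → Farah.
That's June, Oliver, Ravi, Sam, and Tobi — 5 in all.

5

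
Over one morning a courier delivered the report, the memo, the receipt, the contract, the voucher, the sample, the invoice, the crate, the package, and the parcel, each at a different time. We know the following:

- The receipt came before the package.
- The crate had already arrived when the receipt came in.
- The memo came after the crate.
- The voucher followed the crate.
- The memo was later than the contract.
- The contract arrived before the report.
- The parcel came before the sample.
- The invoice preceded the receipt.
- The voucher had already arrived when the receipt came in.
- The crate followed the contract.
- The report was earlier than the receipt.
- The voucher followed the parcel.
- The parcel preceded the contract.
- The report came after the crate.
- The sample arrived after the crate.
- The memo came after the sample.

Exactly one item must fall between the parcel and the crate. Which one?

the contract

Tracing the constraints gives the parcel → the contract → the crate, so the contract sits after the parcel and before the crate.
No other item is forced both after the parcel and before the crate.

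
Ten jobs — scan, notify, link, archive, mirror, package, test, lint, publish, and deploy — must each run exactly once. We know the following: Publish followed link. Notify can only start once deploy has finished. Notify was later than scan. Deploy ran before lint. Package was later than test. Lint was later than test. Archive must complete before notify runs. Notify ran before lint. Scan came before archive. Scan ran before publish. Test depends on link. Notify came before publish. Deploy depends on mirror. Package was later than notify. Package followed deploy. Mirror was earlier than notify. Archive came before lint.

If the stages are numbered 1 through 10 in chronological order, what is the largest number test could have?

Test must come before lint and package — 2 stages forced after it.
Everything else can be placed before test in some valid order, so test can sit as late as position 10 − 2 = 8.

8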